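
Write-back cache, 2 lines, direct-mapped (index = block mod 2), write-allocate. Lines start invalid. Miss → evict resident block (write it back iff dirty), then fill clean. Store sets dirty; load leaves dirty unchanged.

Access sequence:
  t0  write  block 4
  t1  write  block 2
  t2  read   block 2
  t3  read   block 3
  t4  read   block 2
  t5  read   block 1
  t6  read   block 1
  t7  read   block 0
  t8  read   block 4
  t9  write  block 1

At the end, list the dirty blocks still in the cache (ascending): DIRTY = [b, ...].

DIRTY = [1]

0: W B4 -> L0 miss  d=D]
1: W B2 -> L0 miss wb->B4  d=D]
2: R B2 -> L0 hit  d=D]
3: R B3 -> L1 miss  d=-]
4: R B2 -> L0 hit  d=D]
5: R B1 -> L1 miss  d=-]
6: R B1 -> L1 hit  d=-]
7: R B0 -> L0 miss wb->B2  d=-]
8: R B4 -> L0 miss  d=-]
9: W B1 -> L1 hit  d=D]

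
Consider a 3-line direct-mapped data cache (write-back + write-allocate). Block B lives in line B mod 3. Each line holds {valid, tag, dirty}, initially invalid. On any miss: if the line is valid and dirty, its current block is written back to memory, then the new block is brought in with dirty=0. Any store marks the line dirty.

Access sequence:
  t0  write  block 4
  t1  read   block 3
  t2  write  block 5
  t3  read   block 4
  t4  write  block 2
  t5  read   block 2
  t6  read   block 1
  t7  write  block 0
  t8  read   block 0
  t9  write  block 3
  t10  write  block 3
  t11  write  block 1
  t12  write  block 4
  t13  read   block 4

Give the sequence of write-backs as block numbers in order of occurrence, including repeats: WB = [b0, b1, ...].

WB = [5, 4, 0, 1]

  0 | W B4 → L1 miss [D]
  1 | R B3 → L0 miss [-]
  2 | W B5 → L2 miss [D]
  3 | R B4 → L1 hit [D]
  4 | W B2 → L2 miss wb→B5 [D]
  5 | R B2 → L2 hit [D]
  6 | R B1 → L1 miss wb→B4 [-]
  7 | W B0 → L0 miss [D]
  8 | R B0 → L0 hit [D]
  9 | W B3 → L0 miss wb→B0 [D]
  10 | W B3 → L0 hit [D]
  11 | W B1 → L1 hit [D]
  12 | W B4 → L1 miss wb→B1 [D]
  13 | R B4 → L1 hit [D]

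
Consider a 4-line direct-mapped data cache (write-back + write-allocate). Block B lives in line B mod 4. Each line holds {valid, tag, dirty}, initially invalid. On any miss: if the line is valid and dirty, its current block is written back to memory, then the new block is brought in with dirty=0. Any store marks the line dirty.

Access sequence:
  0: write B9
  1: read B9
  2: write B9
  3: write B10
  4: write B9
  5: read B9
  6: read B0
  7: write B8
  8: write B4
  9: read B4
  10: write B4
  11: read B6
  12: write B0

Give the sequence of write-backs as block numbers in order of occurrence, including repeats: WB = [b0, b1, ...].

0: W B9 → L1 miss [D]
1: R B9 → L1 hit [D]
2: W B9 → L1 hit [D]
3: W B10 → L2 miss [D]
4: W B9 → L1 hit [D]
5: R B9 → L1 hit [D]
6: R B0 → L0 miss [-]
7: W B8 → L0 miss [D]
8: W B4 → L0 miss wb→B8 [D]
9: R B4 → L0 hit [D]
10: W B4 → L0 hit [D]
11: R B6 → L2 miss wb→B10 [-]
12: W B0 → L0 miss wb→B4 [D]

WB = [8, 10, 4]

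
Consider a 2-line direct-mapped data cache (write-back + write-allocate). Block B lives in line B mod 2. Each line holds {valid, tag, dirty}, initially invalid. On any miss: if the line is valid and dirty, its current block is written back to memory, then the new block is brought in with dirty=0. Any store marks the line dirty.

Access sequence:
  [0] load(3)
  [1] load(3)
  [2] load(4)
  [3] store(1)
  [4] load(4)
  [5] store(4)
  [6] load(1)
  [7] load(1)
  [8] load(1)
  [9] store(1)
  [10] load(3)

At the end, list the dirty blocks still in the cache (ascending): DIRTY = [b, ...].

DIRTY = [4]

0: R B3 -> L1 miss  d=-]
1: R B3 -> L1 hit  d=-]
2: R B4 -> L0 miss  d=-]
3: W B1 -> L1 miss  d=D]
4: R B4 -> L0 hit  d=-]
5: W B4 -> L0 hit  d=D]
6: R B1 -> L1 hit  d=D]
7: R B1 -> L1 hit  d=D]
8: R B1 -> L1 hit  d=D]
9: W B1 -> L1 hit  d=D]
10: R B3 -> L1 miss wb->B1  d=-]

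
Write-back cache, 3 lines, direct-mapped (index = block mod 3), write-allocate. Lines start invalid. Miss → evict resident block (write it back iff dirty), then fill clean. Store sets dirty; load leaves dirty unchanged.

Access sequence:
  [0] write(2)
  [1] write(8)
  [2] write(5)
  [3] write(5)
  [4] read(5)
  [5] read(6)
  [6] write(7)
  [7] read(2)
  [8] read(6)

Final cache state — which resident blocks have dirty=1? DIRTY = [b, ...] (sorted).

0: W B2 -> L2 miss  d=D]
1: W B8 -> L2 miss wb->B2  d=D]
2: W B5 -> L2 miss wb->B8  d=D]
3: W B5 -> L2 hit  d=D]
4: R B5 -> L2 hit  d=D]
5: R B6 -> L0 miss  d=-]
6: W B7 -> L1 miss  d=D]
7: R B2 -> L2 miss wb->B5  d=-]
8: R B6 -> L0 hit  d=-]

DIRTY = [7]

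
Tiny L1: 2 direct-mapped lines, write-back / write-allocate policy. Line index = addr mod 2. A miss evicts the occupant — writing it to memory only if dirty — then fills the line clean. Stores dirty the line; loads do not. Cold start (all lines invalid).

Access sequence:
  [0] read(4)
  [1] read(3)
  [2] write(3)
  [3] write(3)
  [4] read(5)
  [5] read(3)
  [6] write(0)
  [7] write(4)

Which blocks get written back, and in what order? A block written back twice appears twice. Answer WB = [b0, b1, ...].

WB = [3, 0]

  0 | R B4 → L0 miss [-]
  1 | R B3 → L1 miss [-]
  2 | W B3 → L1 hit [D]
  3 | W B3 → L1 hit [D]
  4 | R B5 → L1 miss wb→B3 [-]
  5 | R B3 → L1 miss [-]
  6 | W B0 → L0 miss [D]
  7 | W B4 → L0 miss wb→B0 [D]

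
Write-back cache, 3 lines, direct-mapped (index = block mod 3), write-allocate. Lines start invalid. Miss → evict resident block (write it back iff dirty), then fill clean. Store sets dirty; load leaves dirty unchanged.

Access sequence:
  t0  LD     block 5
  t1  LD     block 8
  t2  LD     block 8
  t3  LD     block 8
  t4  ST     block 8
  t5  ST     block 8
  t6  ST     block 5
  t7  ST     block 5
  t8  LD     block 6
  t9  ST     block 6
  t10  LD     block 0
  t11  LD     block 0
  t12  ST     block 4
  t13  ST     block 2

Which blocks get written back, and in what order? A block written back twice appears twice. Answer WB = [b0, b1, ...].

WB = [8, 6, 5]

0: R B5 → L2 miss [-]
1: R B8 → L2 miss [-]
2: R B8 → L2 hit [-]
3: R B8 → L2 hit [-]
4: W B8 → L2 hit [D]
5: W B8 → L2 hit [D]
6: W B5 → L2 miss wb→B8 [D]
7: W B5 → L2 hit [D]
8: R B6 → L0 miss [-]
9: W B6 → L0 hit [D]
10: R B0 → L0 miss wb→B6 [-]
11: R B0 → L0 hit [-]
12: W B4 → L1 miss [D]
13: W B2 → L2 miss wb→B5 [D]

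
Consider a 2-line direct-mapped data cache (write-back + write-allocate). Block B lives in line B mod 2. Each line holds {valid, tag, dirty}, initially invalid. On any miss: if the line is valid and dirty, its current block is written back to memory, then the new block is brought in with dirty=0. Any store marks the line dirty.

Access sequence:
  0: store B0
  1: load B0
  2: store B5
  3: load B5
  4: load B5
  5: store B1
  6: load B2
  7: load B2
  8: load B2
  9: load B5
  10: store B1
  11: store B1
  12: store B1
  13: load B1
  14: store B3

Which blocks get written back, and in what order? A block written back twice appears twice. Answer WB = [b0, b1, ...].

0: W B0 → L0 miss [D]
1: R B0 → L0 hit [D]
2: W B5 → L1 miss [D]
3: R B5 → L1 hit [D]
4: R B5 → L1 hit [D]
5: W B1 → L1 miss wb→B5 [D]
6: R B2 → L0 miss wb→B0 [-]
7: R B2 → L0 hit [-]
8: R B2 → L0 hit [-]
9: R B5 → L1 miss wb→B1 [-]
10: W B1 → L1 miss [D]
11: W B1 → L1 hit [D]
12: W B1 → L1 hit [D]
13: R B1 → L1 hit [D]
14: W B3 → L1 miss wb→B1 [D]

WB = [5, 0, 1, 1]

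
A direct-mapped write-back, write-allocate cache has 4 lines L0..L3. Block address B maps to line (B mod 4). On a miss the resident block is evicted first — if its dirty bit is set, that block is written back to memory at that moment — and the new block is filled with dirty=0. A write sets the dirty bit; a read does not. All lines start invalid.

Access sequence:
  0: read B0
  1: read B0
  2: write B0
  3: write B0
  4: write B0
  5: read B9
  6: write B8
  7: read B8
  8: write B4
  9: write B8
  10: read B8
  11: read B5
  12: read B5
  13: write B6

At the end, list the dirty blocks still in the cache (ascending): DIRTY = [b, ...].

DIRTY = [6, 8]

0: R B0 → L0 miss [-]
1: R B0 → L0 hit [-]
2: W B0 → L0 hit [D]
3: W B0 → L0 hit [D]
4: W B0 → L0 hit [D]
5: R B9 → L1 miss [-]
6: W B8 → L0 miss wb→B0 [D]
7: R B8 → L0 hit [D]
8: W B4 → L0 miss wb→B8 [D]
9: W B8 → L0 miss wb→B4 [D]
10: R B8 → L0 hit [D]
11: R B5 → L1 miss [-]
12: R B5 → L1 hit [-]
13: W B6 → L2 miss [D]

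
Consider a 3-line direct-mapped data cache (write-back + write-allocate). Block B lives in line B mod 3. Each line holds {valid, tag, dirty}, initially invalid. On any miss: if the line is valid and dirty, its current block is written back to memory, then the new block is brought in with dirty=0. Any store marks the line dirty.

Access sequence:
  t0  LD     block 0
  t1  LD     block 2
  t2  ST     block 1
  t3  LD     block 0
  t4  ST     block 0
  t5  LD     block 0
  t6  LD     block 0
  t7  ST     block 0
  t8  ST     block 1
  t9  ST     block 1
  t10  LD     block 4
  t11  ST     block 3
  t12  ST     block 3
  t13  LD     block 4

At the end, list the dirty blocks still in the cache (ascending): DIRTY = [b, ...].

DIRTY = [3]

  0 | R B0 → L0 miss [-]
  1 | R B2 → L2 miss [-]
  2 | W B1 → L1 miss [D]
  3 | R B0 → L0 hit [-]
  4 | W B0 → L0 hit [D]
  5 | R B0 → L0 hit [D]
  6 | R B0 → L0 hit [D]
  7 | W B0 → L0 hit [D]
  8 | W B1 → L1 hit [D]
  9 | W B1 → L1 hit [D]
  10 | R B4 → L1 miss wb→B1 [-]
  11 | W B3 → L0 miss wb→B0 [D]
  12 | W B3 → L0 hit [D]
  13 | R B4 → L1 hit [-]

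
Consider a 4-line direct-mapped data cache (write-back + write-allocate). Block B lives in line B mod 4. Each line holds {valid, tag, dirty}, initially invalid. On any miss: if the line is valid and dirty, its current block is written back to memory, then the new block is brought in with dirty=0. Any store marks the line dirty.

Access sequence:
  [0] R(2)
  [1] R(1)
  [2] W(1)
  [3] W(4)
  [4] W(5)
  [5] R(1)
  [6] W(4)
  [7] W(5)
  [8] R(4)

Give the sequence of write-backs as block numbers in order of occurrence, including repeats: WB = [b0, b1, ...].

  0 | R B2 → L2 miss [-]
  1 | R B1 → L1 miss [-]
  2 | W B1 → L1 hit [D]
  3 | W B4 → L0 miss [D]
  4 | W B5 → L1 miss wb→B1 [D]
  5 | R B1 → L1 miss wb→B5 [-]
  6 | W B4 → L0 hit [D]
  7 | W B5 → L1 miss [D]
  8 | R B4 → L0 hit [D]

WB = [1, 5]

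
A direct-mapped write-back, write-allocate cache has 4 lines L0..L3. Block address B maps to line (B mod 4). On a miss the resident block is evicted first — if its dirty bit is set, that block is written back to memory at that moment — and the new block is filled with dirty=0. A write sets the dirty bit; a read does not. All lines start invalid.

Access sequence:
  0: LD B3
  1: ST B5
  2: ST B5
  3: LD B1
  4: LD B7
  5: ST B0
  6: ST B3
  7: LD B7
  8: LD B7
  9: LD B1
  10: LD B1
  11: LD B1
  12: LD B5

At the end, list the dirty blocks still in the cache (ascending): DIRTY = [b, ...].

DIRTY = [0]

0: R B3 → L3 miss [-]
1: W B5 → L1 miss [D]
2: W B5 → L1 hit [D]
3: R B1 → L1 miss wb→B5 [-]
4: R B7 → L3 miss [-]
5: W B0 → L0 miss [D]
6: W B3 → L3 miss [D]
7: R B7 → L3 miss wb→B3 [-]
8: R B7 → L3 hit [-]
9: R B1 → L1 hit [-]
10: R B1 → L1 hit [-]
11: R B1 → L1 hit [-]
12: R B5 → L1 miss [-]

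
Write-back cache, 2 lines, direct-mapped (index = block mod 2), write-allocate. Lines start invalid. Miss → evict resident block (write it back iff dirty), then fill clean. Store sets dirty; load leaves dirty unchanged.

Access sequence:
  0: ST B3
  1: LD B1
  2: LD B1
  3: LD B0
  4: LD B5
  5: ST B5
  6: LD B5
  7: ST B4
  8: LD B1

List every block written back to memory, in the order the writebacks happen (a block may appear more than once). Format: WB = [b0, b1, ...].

0: W B3 -> L1 miss  d=D]
1: R B1 -> L1 miss wb->B3  d=-]
2: R B1 -> L1 hit  d=-]
3: R B0 -> L0 miss  d=-]
4: R B5 -> L1 miss  d=-]
5: W B5 -> L1 hit  d=D]
6: R B5 -> L1 hit  d=D]
7: W B4 -> L0 miss  d=D]
8: R B1 -> L1 miss wb->B5  d=-]

WB = [3, 5]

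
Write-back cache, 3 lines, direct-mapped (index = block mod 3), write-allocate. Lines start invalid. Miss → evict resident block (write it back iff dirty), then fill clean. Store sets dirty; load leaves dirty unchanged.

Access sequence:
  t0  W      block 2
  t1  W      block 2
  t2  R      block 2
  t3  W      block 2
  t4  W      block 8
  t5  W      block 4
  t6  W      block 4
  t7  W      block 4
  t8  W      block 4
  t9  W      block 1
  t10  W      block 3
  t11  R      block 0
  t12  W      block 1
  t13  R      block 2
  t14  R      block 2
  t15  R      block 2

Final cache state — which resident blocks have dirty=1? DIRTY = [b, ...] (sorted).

DIRTY = [1]

0: W B2 -> L2 miss  d=D]
1: W B2 -> L2 hit  d=D]
2: R B2 -> L2 hit  d=D]
3: W B2 -> L2 hit  d=D]
4: W B8 -> L2 miss wb->B2  d=D]
5: W B4 -> L1 miss  d=D]
6: W B4 -> L1 hit  d=D]
7: W B4 -> L1 hit  d=D]
8: W B4 -> L1 hit  d=D]
9: W B1 -> L1 miss wb->B4  d=D]
10: W B3 -> L0 miss  d=D]
11: R B0 -> L0 miss wb->B3  d=-]
12: W B1 -> L1 hit  d=D]
13: R B2 -> L2 miss wb->B8  d=-]
14: R B2 -> L2 hit  d=-]
15: R B2 -> L2 hit  d=-]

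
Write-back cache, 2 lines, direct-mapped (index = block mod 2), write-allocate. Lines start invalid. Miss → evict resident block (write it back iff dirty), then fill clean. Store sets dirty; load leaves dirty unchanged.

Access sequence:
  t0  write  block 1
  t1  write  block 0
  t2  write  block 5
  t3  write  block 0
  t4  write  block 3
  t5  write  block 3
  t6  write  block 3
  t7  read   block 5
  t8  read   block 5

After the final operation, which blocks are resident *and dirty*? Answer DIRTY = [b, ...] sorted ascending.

0: W B1 -> L1 miss  d=D]
1: W B0 -> L0 miss  d=D]
2: W B5 -> L1 miss wb->B1  d=D]
3: W B0 -> L0 hit  d=D]
4: W B3 -> L1 miss wb->B5  d=D]
5: W B3 -> L1 hit  d=D]
6: W B3 -> L1 hit  d=D]
7: R B5 -> L1 miss wb->B3  d=-]
8: R B5 -> L1 hit  d=-]

DIRTY = [0]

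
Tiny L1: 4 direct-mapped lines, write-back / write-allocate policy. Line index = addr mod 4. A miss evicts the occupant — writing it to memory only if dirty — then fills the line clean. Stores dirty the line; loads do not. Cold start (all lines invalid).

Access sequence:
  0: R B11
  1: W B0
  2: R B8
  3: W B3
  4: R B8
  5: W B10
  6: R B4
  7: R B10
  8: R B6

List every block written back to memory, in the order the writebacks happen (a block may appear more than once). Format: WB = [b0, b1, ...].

WB = [0, 10]

0: R B11 → L3 miss [-]
1: W B0 → L0 miss [D]
2: R B8 → L0 miss wb→B0 [-]
3: W B3 → L3 miss [D]
4: R B8 → L0 hit [-]
5: W B10 → L2 miss [D]
6: R B4 → L0 miss [-]
7: R B10 → L2 hit [D]
8: R B6 → L2 miss wb→B10 [-]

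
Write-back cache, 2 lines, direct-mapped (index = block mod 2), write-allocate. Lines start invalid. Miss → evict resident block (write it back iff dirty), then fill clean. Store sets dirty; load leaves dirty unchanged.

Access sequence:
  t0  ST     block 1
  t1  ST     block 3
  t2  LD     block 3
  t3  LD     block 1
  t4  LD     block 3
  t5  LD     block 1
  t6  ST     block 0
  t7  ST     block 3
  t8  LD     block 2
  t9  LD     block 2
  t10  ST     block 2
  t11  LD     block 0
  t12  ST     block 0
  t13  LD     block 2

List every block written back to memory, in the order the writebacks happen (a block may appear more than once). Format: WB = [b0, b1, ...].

WB = [1, 3, 0, 2, 0]

  0 | W B1 → L1 miss [D]
  1 | W B3 → L1 miss wb→B1 [D]
  2 | R B3 → L1 hit [D]
  3 | R B1 → L1 miss wb→B3 [-]
  4 | R B3 → L1 miss [-]
  5 | R B1 → L1 miss [-]
  6 | W B0 → L0 miss [D]
  7 | W B3 → L1 miss [D]
  8 | R B2 → L0 miss wb→B0 [-]
  9 | R B2 → L0 hit [-]
  10 | W B2 → L0 hit [D]
  11 | R B0 → L0 miss wb→B2 [-]
  12 | W B0 → L0 hit [D]
  13 | R B2 → L0 miss wb→B0 [-]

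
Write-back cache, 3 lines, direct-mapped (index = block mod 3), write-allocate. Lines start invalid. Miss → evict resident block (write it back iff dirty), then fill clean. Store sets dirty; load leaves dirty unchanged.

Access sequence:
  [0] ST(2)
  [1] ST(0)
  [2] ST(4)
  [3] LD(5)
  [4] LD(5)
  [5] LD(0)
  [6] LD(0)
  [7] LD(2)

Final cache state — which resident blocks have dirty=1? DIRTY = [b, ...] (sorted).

DIRTY = [0, 4]

0: W B2 -> L2 miss  d=D]
1: W B0 -> L0 miss  d=D]
2: W B4 -> L1 miss  d=D]
3: R B5 -> L2 miss wb->B2  d=-]
4: R B5 -> L2 hit  d=-]
5: R B0 -> L0 hit  d=D]
6: R B0 -> L0 hit  d=D]
7: R B2 -> L2 miss  d=-]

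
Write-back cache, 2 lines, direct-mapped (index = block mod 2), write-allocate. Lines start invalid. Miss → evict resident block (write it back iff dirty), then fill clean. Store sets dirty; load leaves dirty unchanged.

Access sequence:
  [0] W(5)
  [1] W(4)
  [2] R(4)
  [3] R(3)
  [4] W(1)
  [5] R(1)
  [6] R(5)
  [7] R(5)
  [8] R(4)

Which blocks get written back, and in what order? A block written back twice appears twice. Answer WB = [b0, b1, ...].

WB = [5, 1]

0: W B5 -> L1 miss  d=D]
1: W B4 -> L0 miss  d=D]
2: R B4 -> L0 hit  d=D]
3: R B3 -> L1 miss wb->B5  d=-]
4: W B1 -> L1 miss  d=D]
5: R B1 -> L1 hit  d=D]
6: R B5 -> L1 miss wb->B1  d=-]
7: R B5 -> L1 hit  d=-]
8: R B4 -> L0 hit  d=D]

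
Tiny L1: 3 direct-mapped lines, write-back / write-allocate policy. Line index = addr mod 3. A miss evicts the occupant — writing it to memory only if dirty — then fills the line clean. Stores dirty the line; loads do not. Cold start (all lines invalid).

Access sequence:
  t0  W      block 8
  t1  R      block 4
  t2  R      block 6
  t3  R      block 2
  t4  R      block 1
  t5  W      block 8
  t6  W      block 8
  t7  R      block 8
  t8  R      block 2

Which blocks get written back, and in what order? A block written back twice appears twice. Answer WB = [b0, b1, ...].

  0 | W B8 → L2 miss [D]
  1 | R B4 → L1 miss [-]
  2 | R B6 → L0 miss [-]
  3 | R B2 → L2 miss wb→B8 [-]
  4 | R B1 → L1 miss [-]
  5 | W B8 → L2 miss [D]
  6 | W B8 → L2 hit [D]
  7 | R B8 → L2 hit [D]
  8 | R B2 → L2 miss wb→B8 [-]

WB = [8, 8]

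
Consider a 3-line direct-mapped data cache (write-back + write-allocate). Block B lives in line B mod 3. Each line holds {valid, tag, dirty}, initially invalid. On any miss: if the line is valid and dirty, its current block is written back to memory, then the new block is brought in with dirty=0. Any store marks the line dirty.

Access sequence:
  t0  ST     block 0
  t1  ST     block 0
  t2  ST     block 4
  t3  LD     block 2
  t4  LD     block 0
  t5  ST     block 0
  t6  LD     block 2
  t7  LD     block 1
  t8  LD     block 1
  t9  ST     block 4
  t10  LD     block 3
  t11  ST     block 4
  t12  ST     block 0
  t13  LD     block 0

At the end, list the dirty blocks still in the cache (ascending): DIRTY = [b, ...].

  0 | W B0 → L0 miss [D]
  1 | W B0 → L0 hit [D]
  2 | W B4 → L1 miss [D]
  3 | R B2 → L2 miss [-]
  4 | R B0 → L0 hit [D]
  5 | W B0 → L0 hit [D]
  6 | R B2 → L2 hit [-]
  7 | R B1 → L1 miss wb→B4 [-]
  8 | R B1 → L1 hit [-]
  9 | W B4 → L1 miss [D]
  10 | R B3 → L0 miss wb→B0 [-]
  11 | W B4 → L1 hit [D]
  12 | W B0 → L0 miss [D]
  13 | R B0 → L0 hit [D]

DIRTY = [0, 4]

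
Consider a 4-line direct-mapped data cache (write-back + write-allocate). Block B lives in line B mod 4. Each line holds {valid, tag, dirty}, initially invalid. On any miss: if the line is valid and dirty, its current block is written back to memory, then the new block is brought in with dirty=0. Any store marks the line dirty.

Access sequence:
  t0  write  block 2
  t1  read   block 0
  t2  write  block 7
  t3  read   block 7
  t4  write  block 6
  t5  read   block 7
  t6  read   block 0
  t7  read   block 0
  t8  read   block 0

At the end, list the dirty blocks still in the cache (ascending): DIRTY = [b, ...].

0: W B2 -> L2 miss  d=D]
1: R B0 -> L0 miss  d=-]
2: W B7 -> L3 miss  d=D]
3: R B7 -> L3 hit  d=D]
4: W B6 -> L2 miss wb->B2  d=D]
5: R B7 -> L3 hit  d=D]
6: R B0 -> L0 hit  d=-]
7: R B0 -> L0 hit  d=-]
8: R B0 -> L0 hit  d=-]

DIRTY = [6, 7]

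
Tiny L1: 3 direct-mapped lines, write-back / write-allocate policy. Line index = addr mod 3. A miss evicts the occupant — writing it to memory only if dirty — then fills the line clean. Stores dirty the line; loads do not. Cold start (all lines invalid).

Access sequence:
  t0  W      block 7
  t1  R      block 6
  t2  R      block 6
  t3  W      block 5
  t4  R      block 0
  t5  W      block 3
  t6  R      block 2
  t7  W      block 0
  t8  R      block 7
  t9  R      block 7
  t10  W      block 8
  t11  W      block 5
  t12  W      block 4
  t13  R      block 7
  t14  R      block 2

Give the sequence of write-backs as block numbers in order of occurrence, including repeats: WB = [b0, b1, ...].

WB = [5, 3, 8, 7, 4, 5]

0: W B7 -> L1 miss  d=D]
1: R B6 -> L0 miss  d=-]
2: R B6 -> L0 hit  d=-]
3: W B5 -> L2 miss  d=D]
4: R B0 -> L0 miss  d=-]
5: W B3 -> L0 miss  d=D]
6: R B2 -> L2 miss wb->B5  d=-]
7: W B0 -> L0 miss wb->B3  d=D]
8: R B7 -> L1 hit  d=D]
9: R B7 -> L1 hit  d=D]
10: W B8 -> L2 miss  d=D]
11: W B5 -> L2 miss wb->B8  d=D]
12: W B4 -> L1 miss wb->B7  d=D]
13: R B7 -> L1 miss wb->B4  d=-]
14: R B2 -> L2 miss wb->B5  d=-]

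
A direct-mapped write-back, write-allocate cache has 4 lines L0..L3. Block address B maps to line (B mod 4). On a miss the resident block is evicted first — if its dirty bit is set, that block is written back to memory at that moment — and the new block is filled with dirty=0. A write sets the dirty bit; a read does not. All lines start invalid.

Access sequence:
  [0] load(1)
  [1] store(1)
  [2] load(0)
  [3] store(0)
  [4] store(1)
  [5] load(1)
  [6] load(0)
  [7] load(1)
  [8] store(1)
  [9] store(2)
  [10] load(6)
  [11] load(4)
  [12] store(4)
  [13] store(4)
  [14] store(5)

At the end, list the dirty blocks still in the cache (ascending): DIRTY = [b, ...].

DIRTY = [4, 5]

  0 | R B1 → L1 miss [-]
  1 | W B1 → L1 hit [D]
  2 | R B0 → L0 miss [-]
  3 | W B0 → L0 hit [D]
  4 | W B1 → L1 hit [D]
  5 | R B1 → L1 hit [D]
  6 | R B0 → L0 hit [D]
  7 | R B1 → L1 hit [D]
  8 | W B1 → L1 hit [D]
  9 | W B2 → L2 miss [D]
  10 | R B6 → L2 miss wb→B2 [-]
  11 | R B4 → L0 miss wb→B0 [-]
  12 | W B4 → L0 hit [D]
  13 | W B4 → L0 hit [D]
  14 | W B5 → L1 miss wb→B1 [D]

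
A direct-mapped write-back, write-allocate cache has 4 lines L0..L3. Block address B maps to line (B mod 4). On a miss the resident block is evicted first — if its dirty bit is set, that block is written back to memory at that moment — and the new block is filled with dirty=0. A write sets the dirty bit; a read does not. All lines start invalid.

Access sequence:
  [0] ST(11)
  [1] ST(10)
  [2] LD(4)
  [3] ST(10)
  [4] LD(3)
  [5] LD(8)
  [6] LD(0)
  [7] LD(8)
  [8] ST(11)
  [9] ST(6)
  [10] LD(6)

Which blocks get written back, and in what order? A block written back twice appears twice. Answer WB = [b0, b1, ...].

  0 | W B11 → L3 miss [D]
  1 | W B10 → L2 miss [D]
  2 | R B4 → L0 miss [-]
  3 | W B10 → L2 hit [D]
  4 | R B3 → L3 miss wb→B11 [-]
  5 | R B8 → L0 miss [-]
  6 | R B0 → L0 miss [-]
  7 | R B8 → L0 miss [-]
  8 | W B11 → L3 miss [D]
  9 | W B6 → L2 miss wb→B10 [D]
  10 | R B6 → L2 hit [D]

WB = [11, 10]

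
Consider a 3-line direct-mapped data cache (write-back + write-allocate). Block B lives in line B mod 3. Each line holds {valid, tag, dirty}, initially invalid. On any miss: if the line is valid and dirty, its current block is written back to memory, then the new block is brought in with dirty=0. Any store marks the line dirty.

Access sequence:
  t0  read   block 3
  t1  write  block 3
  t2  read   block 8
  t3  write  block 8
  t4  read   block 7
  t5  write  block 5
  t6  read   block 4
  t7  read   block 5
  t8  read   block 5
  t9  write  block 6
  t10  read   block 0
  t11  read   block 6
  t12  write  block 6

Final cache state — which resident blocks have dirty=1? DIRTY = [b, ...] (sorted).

  0 | R B3 → L0 miss [-]
  1 | W B3 → L0 hit [D]
  2 | R B8 → L2 miss [-]
  3 | W B8 → L2 hit [D]
  4 | R B7 → L1 miss [-]
  5 | W B5 → L2 miss wb→B8 [D]
  6 | R B4 → L1 miss [-]
  7 | R B5 → L2 hit [D]
  8 | R B5 → L2 hit [D]
  9 | W B6 → L0 miss wb→B3 [D]
  10 | R B0 → L0 miss wb→B6 [-]
  11 | R B6 → L0 miss [-]
  12 | W B6 → L0 hit [D]

DIRTY = [5, 6]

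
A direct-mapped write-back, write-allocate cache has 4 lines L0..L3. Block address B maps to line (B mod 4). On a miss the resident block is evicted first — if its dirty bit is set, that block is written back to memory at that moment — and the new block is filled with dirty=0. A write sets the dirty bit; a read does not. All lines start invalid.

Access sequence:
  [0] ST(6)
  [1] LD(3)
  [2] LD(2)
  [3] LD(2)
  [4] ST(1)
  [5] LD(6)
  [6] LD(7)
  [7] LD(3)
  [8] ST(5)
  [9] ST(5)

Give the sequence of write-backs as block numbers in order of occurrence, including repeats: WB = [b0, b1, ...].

0: W B6 → L2 miss [D]
1: R B3 → L3 miss [-]
2: R B2 → L2 miss wb→B6 [-]
3: R B2 → L2 hit [-]
4: W B1 → L1 miss [D]
5: R B6 → L2 miss [-]
6: R B7 → L3 miss [-]
7: R B3 → L3 miss [-]
8: W B5 → L1 miss wb→B1 [D]
9: W B5 → L1 hit [D]

WB = [6, 1]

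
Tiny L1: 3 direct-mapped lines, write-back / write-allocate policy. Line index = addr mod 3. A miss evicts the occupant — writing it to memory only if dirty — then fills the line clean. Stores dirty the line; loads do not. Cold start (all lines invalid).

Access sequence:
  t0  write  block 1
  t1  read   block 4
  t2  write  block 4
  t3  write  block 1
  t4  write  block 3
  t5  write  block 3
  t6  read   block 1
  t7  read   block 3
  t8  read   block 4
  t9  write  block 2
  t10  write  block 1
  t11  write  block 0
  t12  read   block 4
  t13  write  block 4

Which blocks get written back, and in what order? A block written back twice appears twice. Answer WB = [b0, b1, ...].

WB = [1, 4, 1, 3, 1]

0: W B1 -> L1 miss  d=D]
1: R B4 -> L1 miss wb->B1  d=-]
2: W B4 -> L1 hit  d=D]
3: W B1 -> L1 miss wb->B4  d=D]
4: W B3 -> L0 miss  d=D]
5: W B3 -> L0 hit  d=D]
6: R B1 -> L1 hit  d=D]
7: R B3 -> L0 hit  d=D]
8: R B4 -> L1 miss wb->B1  d=-]
9: W B2 -> L2 miss  d=D]
10: W B1 -> L1 miss  d=D]
11: W B0 -> L0 miss wb->B3  d=D]
12: R B4 -> L1 miss wb->B1  d=-]
13: W B4 -> L1 hit  d=D]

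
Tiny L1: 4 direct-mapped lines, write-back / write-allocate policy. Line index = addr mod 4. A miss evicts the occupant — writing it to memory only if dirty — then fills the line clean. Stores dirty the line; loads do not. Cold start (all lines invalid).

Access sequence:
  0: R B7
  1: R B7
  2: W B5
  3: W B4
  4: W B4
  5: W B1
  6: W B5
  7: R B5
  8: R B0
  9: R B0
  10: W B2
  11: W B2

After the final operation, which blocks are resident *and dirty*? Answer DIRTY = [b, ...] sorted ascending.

DIRTY = [2, 5]

0: R B7 → L3 miss [-]
1: R B7 → L3 hit [-]
2: W B5 → L1 miss [D]
3: W B4 → L0 miss [D]
4: W B4 → L0 hit [D]
5: W B1 → L1 miss wb→B5 [D]
6: W B5 → L1 miss wb→B1 [D]
7: R B5 → L1 hit [D]
8: R B0 → L0 miss wb→B4 [-]
9: R B0 → L0 hit [-]
10: W B2 → L2 miss [D]
11: W B2 → L2 hit [D]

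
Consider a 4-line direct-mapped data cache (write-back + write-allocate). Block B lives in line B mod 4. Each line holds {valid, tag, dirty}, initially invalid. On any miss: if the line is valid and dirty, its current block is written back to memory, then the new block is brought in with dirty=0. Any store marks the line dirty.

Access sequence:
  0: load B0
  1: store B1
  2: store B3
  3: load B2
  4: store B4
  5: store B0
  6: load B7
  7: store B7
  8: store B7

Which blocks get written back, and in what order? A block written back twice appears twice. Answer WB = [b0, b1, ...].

WB = [4, 3]

0: R B0 → L0 miss [-]
1: W B1 → L1 miss [D]
2: W B3 → L3 miss [D]
3: R B2 → L2 miss [-]
4: W B4 → L0 miss [D]
5: W B0 → L0 miss wb→B4 [D]
6: R B7 → L3 miss wb→B3 [-]
7: W B7 → L3 hit [D]
8: W B7 → L3 hit [D]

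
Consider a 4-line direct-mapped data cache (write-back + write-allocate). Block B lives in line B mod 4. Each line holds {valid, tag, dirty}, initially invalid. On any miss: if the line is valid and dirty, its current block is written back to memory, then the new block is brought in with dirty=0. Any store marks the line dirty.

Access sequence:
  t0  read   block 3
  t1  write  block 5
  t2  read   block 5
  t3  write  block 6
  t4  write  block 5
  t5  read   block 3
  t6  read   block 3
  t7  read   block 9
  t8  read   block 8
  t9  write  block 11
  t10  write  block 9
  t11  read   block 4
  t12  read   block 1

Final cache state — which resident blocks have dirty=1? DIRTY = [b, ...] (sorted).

0: R B3 -> L3 miss  d=-]
1: W B5 -> L1 miss  d=D]
2: R B5 -> L1 hit  d=D]
3: W B6 -> L2 miss  d=D]
4: W B5 -> L1 hit  d=D]
5: R B3 -> L3 hit  d=-]
6: R B3 -> L3 hit  d=-]
7: R B9 -> L1 miss wb->B5  d=-]
8: R B8 -> L0 miss  d=-]
9: W B11 -> L3 miss  d=D]
10: W B9 -> L1 hit  d=D]
11: R B4 -> L0 miss  d=-]
12: R B1 -> L1 miss wb->B9  d=-]

DIRTY = [6, 11]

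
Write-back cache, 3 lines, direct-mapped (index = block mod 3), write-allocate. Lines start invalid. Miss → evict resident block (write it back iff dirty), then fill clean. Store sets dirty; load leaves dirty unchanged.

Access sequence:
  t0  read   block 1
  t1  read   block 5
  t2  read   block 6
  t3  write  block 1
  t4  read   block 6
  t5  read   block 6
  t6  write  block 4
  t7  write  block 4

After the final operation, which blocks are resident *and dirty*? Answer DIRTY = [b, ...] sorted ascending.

0: R B1 → L1 miss [-]
1: R B5 → L2 miss [-]
2: R B6 → L0 miss [-]
3: W B1 → L1 hit [D]
4: R B6 → L0 hit [-]
5: R B6 → L0 hit [-]
6: W B4 → L1 miss wb→B1 [D]
7: W B4 → L1 hit [D]

DIRTY = [4]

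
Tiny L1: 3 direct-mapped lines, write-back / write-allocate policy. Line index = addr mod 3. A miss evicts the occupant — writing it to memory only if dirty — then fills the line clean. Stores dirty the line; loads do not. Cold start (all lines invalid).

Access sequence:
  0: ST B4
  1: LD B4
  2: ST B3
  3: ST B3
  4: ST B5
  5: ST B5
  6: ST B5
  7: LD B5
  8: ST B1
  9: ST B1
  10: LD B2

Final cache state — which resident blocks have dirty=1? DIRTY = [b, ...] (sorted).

DIRTY = [1, 3]

0: W B4 -> L1 miss  d=D]
1: R B4 -> L1 hit  d=D]
2: W B3 -> L0 miss  d=D]
3: W B3 -> L0 hit  d=D]
4: W B5 -> L2 miss  d=D]
5: W B5 -> L2 hit  d=D]
6: W B5 -> L2 hit  d=D]
7: R B5 -> L2 hit  d=D]
8: W B1 -> L1 miss wb->B4  d=D]
9: W B1 -> L1 hit  d=D]
10: R B2 -> L2 miss wb->B5  d=-]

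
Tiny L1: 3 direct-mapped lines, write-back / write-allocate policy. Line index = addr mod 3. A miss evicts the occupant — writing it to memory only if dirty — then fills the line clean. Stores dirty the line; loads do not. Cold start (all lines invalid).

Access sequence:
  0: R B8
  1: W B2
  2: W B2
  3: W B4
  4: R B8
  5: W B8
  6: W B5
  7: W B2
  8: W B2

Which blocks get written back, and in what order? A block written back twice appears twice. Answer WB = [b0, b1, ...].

  0 | R B8 → L2 miss [-]
  1 | W B2 → L2 miss [D]
  2 | W B2 → L2 hit [D]
  3 | W B4 → L1 miss [D]
  4 | R B8 → L2 miss wb→B2 [-]
  5 | W B8 → L2 hit [D]
  6 | W B5 → L2 miss wb→B8 [D]
  7 | W B2 → L2 miss wb→B5 [D]
  8 | W B2 → L2 hit [D]

WB = [2, 8, 5]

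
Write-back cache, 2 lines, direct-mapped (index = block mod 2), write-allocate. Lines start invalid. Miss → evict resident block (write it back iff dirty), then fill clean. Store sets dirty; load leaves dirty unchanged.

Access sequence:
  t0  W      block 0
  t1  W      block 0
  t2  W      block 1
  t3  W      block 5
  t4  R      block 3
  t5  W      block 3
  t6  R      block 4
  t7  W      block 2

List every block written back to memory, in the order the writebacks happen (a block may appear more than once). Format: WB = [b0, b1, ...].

0: W B0 → L0 miss [D]
1: W B0 → L0 hit [D]
2: W B1 → L1 miss [D]
3: W B5 → L1 miss wb→B1 [D]
4: R B3 → L1 miss wb→B5 [-]
5: W B3 → L1 hit [D]
6: R B4 → L0 miss wb→B0 [-]
7: W B2 → L0 miss [D]

WB = [1, 5, 0]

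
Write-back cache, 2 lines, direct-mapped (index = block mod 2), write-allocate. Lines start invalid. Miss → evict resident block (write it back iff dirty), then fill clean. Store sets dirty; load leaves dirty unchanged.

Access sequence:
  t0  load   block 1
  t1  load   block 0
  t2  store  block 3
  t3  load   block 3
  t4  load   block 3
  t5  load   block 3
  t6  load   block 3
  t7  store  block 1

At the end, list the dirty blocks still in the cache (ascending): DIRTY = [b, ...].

DIRTY = [1]

  0 | R B1 → L1 miss [-]
  1 | R B0 → L0 miss [-]
  2 | W B3 → L1 miss [D]
  3 | R B3 → L1 hit [D]
  4 | R B3 → L1 hit [D]
  5 | R B3 → L1 hit [D]
  6 | R B3 → L1 hit [D]
  7 | W B1 → L1 miss wb→B3 [D]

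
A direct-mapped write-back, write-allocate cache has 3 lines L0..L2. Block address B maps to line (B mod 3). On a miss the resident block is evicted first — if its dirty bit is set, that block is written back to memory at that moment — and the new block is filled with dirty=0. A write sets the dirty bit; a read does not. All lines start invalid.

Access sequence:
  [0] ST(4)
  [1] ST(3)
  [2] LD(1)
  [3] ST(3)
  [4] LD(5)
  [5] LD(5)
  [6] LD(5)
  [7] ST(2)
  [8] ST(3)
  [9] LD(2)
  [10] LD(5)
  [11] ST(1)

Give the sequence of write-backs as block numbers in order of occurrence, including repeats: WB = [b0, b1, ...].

0: W B4 → L1 miss [D]
1: W B3 → L0 miss [D]
2: R B1 → L1 miss wb→B4 [-]
3: W B3 → L0 hit [D]
4: R B5 → L2 miss [-]
5: R B5 → L2 hit [-]
6: R B5 → L2 hit [-]
7: W B2 → L2 miss [D]
8: W B3 → L0 hit [D]
9: R B2 → L2 hit [D]
10: R B5 → L2 miss wb→B2 [-]
11: W B1 → L1 hit [D]

WB = [4, 2]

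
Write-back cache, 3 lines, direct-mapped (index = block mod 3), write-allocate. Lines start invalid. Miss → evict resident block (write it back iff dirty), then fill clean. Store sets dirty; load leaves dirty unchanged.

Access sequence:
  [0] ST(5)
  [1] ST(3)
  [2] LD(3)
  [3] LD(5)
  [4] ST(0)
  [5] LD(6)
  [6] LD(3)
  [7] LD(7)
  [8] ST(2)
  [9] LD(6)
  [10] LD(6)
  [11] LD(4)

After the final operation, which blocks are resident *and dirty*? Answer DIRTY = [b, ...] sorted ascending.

DIRTY = [2]

0: W B5 → L2 miss [D]
1: W B3 → L0 miss [D]
2: R B3 → L0 hit [D]
3: R B5 → L2 hit [D]
4: W B0 → L0 miss wb→B3 [D]
5: R B6 → L0 miss wb→B0 [-]
6: R B3 → L0 miss [-]
7: R B7 → L1 miss [-]
8: W B2 → L2 miss wb→B5 [D]
9: R B6 → L0 miss [-]
10: R B6 → L0 hit [-]
11: R B4 → L1 miss [-]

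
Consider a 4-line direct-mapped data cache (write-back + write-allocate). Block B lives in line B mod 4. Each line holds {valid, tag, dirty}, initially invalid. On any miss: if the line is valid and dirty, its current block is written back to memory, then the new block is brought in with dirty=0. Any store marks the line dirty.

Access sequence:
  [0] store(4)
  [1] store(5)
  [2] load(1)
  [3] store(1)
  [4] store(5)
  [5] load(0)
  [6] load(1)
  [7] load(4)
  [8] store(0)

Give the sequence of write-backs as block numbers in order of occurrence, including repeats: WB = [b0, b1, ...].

WB = [5, 1, 4, 5]

0: W B4 → L0 miss [D]
1: W B5 → L1 miss [D]
2: R B1 → L1 miss wb→B5 [-]
3: W B1 → L1 hit [D]
4: W B5 → L1 miss wb→B1 [D]
5: R B0 → L0 miss wb→B4 [-]
6: R B1 → L1 miss wb→B5 [-]
7: R B4 → L0 miss [-]
8: W B0 → L0 miss [D]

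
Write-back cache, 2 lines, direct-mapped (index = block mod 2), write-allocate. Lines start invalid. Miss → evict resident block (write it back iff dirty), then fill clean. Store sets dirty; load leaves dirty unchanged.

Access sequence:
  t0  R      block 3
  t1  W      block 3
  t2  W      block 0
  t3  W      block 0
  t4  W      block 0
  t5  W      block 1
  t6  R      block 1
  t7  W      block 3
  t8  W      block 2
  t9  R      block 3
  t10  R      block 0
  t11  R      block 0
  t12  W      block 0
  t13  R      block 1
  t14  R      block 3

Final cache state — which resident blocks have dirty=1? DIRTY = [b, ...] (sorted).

DIRTY = [0]

0: R B3 → L1 miss [-]
1: W B3 → L1 hit [D]
2: W B0 → L0 miss [D]
3: W B0 → L0 hit [D]
4: W B0 → L0 hit [D]
5: W B1 → L1 miss wb→B3 [D]
6: R B1 → L1 hit [D]
7: W B3 → L1 miss wb→B1 [D]
8: W B2 → L0 miss wb→B0 [D]
9: R B3 → L1 hit [D]
10: R B0 → L0 miss wb→B2 [-]
11: R B0 → L0 hit [-]
12: W B0 → L0 hit [D]
13: R B1 → L1 miss wb→B3 [-]
14: R B3 → L1 miss [-]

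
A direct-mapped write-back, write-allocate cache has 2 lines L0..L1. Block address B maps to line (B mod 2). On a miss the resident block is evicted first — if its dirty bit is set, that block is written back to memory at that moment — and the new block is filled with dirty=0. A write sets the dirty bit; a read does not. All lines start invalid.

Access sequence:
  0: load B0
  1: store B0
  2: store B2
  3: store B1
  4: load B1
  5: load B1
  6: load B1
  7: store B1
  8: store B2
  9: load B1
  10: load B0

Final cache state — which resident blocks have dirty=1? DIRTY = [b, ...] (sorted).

DIRTY = [1]

0: R B0 → L0 miss [-]
1: W B0 → L0 hit [D]
2: W B2 → L0 miss wb→B0 [D]
3: W B1 → L1 miss [D]
4: R B1 → L1 hit [D]
5: R B1 → L1 hit [D]
6: R B1 → L1 hit [D]
7: W B1 → L1 hit [D]
8: W B2 → L0 hit [D]
9: R B1 → L1 hit [D]
10: R B0 → L0 miss wb→B2 [-]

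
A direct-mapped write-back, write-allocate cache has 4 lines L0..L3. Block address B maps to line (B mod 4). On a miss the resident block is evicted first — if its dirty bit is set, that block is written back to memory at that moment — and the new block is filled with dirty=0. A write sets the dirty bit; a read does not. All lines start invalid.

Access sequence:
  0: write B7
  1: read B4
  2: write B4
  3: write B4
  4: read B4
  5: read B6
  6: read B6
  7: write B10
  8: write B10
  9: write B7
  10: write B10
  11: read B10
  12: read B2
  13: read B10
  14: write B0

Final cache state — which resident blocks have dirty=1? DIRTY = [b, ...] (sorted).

DIRTY = [0, 7]

  0 | W B7 → L3 miss [D]
  1 | R B4 → L0 miss [-]
  2 | W B4 → L0 hit [D]
  3 | W B4 → L0 hit [D]
  4 | R B4 → L0 hit [D]
  5 | R B6 → L2 miss [-]
  6 | R B6 → L2 hit [-]
  7 | W B10 → L2 miss [D]
  8 | W B10 → L2 hit [D]
  9 | W B7 → L3 hit [D]
  10 | W B10 → L2 hit [D]
  11 | R B10 → L2 hit [D]
  12 | R B2 → L2 miss wb→B10 [-]
  13 | R B10 → L2 miss [-]
  14 | W B0 → L0 miss wb→B4 [D]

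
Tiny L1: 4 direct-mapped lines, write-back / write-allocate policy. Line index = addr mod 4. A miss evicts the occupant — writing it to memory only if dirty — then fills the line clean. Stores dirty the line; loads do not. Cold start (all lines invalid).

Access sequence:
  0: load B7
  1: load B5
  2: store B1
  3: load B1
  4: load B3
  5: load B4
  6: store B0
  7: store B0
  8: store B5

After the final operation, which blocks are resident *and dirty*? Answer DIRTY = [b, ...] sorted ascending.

DIRTY = [0, 5]

0: R B7 -> L3 miss  d=-]
1: R B5 -> L1 miss  d=-]
2: W B1 -> L1 miss  d=D]
3: R B1 -> L1 hit  d=D]
4: R B3 -> L3 miss  d=-]
5: R B4 -> L0 miss  d=-]
6: W B0 -> L0 miss  d=D]
7: W B0 -> L0 hit  d=D]
8: W B5 -> L1 miss wb->B1  d=D]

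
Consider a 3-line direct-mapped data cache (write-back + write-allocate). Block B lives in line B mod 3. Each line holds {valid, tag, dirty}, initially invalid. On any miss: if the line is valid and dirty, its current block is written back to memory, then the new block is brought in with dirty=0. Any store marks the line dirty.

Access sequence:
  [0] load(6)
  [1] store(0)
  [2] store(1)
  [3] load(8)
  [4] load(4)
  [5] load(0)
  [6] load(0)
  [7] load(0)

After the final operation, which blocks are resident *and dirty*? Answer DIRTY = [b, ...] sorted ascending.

  0 | R B6 → L0 miss [-]
  1 | W B0 → L0 miss [D]
  2 | W B1 → L1 miss [D]
  3 | R B8 → L2 miss [-]
  4 | R B4 → L1 miss wb→B1 [-]
  5 | R B0 → L0 hit [D]
  6 | R B0 → L0 hit [D]
  7 | R B0 → L0 hit [D]

DIRTY = [0]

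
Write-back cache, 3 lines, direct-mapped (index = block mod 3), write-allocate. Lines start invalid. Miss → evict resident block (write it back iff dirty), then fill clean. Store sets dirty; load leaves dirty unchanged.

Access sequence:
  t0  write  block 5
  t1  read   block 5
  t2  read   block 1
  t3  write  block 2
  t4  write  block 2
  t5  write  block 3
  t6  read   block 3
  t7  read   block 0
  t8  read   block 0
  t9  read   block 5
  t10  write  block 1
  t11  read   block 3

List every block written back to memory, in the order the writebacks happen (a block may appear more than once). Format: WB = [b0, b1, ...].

0: W B5 → L2 miss [D]
1: R B5 → L2 hit [D]
2: R B1 → L1 miss [-]
3: W B2 → L2 miss wb→B5 [D]
4: W B2 → L2 hit [D]
5: W B3 → L0 miss [D]
6: R B3 → L0 hit [D]
7: R B0 → L0 miss wb→B3 [-]
8: R B0 → L0 hit [-]
9: R B5 → L2 miss wb→B2 [-]
10: W B1 → L1 hit [D]
11: R B3 → L0 miss [-]

WB = [5, 3, 2]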